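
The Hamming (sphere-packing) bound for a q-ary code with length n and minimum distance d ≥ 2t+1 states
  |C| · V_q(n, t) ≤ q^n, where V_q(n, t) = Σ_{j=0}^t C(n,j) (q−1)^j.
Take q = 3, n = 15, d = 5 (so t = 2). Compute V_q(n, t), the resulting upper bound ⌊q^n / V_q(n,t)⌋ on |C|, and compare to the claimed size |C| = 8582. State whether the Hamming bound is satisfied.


V_q(n, t) = 451, q^n = 14348907, Hamming bound = 31815, |C| = 8582 ≤ bound (satisfied).

Step 1: Compute V_q(n, t) = Σ_{j=0}^2 C(n, j) (q−1)^j.
  j = 0: C(15,0)·(2)^0 = 1·1 = 1.
  j = 1: C(15,1)·(2)^1 = 15·2 = 30.
  j = 2: C(15,2)·(2)^2 = 105·4 = 420.
  V_q(n, t) = 1 + 30 + 420 = 451.
Step 2: q^n = 3^15 = 14348907.
Step 3: Hamming bound ⌊q^n / V_q(n,t)⌋ = ⌊14348907/451⌋ = 31815.
Step 4: Compare |C| = 8582 to 31815: satisfied.
The claimed |C| lies below the Hamming bound.


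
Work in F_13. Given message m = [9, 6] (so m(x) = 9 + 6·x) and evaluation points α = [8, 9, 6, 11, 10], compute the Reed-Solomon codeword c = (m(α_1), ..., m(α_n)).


c = [5, 11, 6, 10, 4]

Message polynomial: m(x) = 9 + 6·x (mod 13).
For each evaluation point α_i, compute m(α_i) mod 13:
  α_1 = 8: Horner steps 6 → 5, so m(8) = 5.
  α_2 = 9: Horner steps 6 → 11, so m(9) = 11.
  α_3 = 6: Horner steps 6 → 6, so m(6) = 6.
  α_4 = 11: Horner steps 6 → 10, so m(11) = 10.
  α_5 = 10: Horner steps 6 → 4, so m(10) = 4.
Codeword c = [5, 11, 6, 10, 4] ∈ F_13^5.


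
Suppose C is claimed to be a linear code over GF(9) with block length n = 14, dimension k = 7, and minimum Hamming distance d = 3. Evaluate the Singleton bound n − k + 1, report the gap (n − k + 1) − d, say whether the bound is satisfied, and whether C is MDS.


Singleton RHS = n − k + 1 = 8, slack = 5, bound satisfied, not MDS.

Singleton bound: d ≤ n − k + 1.
Here n = 14, k = 7, so n − k + 1 = 8.
Given d = 3, check d ≤ 8: YES.
Slack = (n − k + 1) − d = 5.
The code is NOT MDS (slack = 5 > 0).
Description: the claimed parameters are [14, 7, 3]_9; such a code would be non-MDS.


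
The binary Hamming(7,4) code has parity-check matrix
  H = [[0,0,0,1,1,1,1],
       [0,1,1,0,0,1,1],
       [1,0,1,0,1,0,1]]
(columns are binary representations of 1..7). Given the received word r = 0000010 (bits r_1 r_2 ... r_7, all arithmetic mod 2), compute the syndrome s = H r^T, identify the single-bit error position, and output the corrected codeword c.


s = (1, 1, 0)^T, error position = 6, corrected codeword c = 0000000

Compute s = H r^T mod 2 one row at a time:
  s_1 = 0 + 0 + 1 + 0 = 1 ≡ 1 (mod 2).
  s_2 = 0 + 0 + 1 + 0 = 1 ≡ 1 (mod 2).
  s_3 = 0 + 0 + 0 + 0 = 0 ≡ 0 (mod 2).
s = (1, 1, 0)^T — this equals column 6 of H (binary 110), so error is at position 6.
Correct: flip bit 6 of r = 0000010 to get c = 0000000.


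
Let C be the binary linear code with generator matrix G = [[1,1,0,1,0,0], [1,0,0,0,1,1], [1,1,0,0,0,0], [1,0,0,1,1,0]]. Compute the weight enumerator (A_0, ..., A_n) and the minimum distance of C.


Weight distribution: A_0 = 1, A_1 = 2, A_2 = 4, A_3 = 6, A_4 = 3. Minimum distance d = 1.

Enumerate all 2^4 = 16 messages m ∈ F_2^4.
For each, compute codeword c = mG in F_2^6, then tally its weight.
  m = 0000 → c = 000000, weight = 0.
  m = 1000 → c = 110100, weight = 3.
  m = 0100 → c = 100011, weight = 3.
  m = 1100 → c = 010111, weight = 4.
  m = 0010 → c = 110000, weight = 2.
  m = 1010 → c = 000100, weight = 1.
  m = 0110 → c = 010011, weight = 3.
  m = 1110 → c = 100111, weight = 4.
  m = 0001 → c = 100110, weight = 3.
  m = 1001 → c = 010010, weight = 2.
  m = 0101 → c = 000101, weight = 2.
  m = 1101 → c = 110001, weight = 3.
  m = 0011 → c = 010110, weight = 3.
  m = 1011 → c = 100010, weight = 2.
  m = 0111 → c = 110101, weight = 4.
  m = 1111 → c = 000001, weight = 1.
Tally weights:
  weight 0: 1 codewords.
  weight 1: 2 codewords.
  weight 2: 4 codewords.
  weight 3: 6 codewords.
  weight 4: 3 codewords.
Minimum distance d = smallest w > 0 with A_w > 0 = 1.
Sanity: Σ A_w = 16 = 2^4 = 16 ✓.


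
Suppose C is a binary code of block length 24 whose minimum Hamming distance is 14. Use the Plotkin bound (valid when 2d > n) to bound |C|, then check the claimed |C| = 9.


Plotkin bound M ≤ 6; given |C| = 9 > bound (violated).

Check applicability: 2d = 28, n = 24.
2d − n = 4 > 0, so Plotkin applies.
Compute d/(2d−n) = 14/4 ≈ 3.5000.
⌊d/(2d−n)⌋ = 3.
Plotkin bound: M ≤ 2·3 = 6.
Given |C| = 9, check: VIOLATED.
This |C| is above the Plotkin bound, so no binary code with n = 24, d = 14 and 9 codewords exists.


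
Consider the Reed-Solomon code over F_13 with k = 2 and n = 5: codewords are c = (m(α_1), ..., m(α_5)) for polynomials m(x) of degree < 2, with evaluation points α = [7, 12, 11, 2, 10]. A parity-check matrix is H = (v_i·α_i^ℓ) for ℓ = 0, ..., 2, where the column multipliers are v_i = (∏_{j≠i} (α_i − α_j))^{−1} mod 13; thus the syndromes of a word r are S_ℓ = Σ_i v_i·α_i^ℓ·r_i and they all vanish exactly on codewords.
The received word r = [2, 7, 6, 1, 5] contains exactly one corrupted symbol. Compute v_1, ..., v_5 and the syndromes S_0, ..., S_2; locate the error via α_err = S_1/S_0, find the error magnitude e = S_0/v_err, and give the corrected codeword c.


S = (9, 5, 10), error at position 4, error magnitude e = 4, c = [2, 7, 6, 10, 5].

Step 1: column multipliers v_i = (∏_{j≠i}(α_i − α_j))^{−1} mod 13.
  i = 1 (α = 7): (7−12)(7−11)(7−2)(7−10) = (−5)·(−4)·5·(−3) = −300 ≡ 12, so v_1 = 12^{−1} = 12 (mod 13).
  i = 2 (α = 12): (12−7)(12−11)(12−2)(12−10) = 5·1·10·2 = 100 ≡ 9, so v_2 = 9^{−1} = 3 (mod 13).
  i = 3 (α = 11): (11−7)(11−12)(11−2)(11−10) = 4·(−1)·9·1 = −36 ≡ 3, so v_3 = 3^{−1} = 9 (mod 13).
  i = 4 (α = 2): (2−7)(2−12)(2−11)(2−10) = (−5)·(−10)·(−9)·(−8) = 3600 ≡ 12, so v_4 = 12^{−1} = 12 (mod 13).
  i = 5 (α = 10): (10−7)(10−12)(10−11)(10−2) = 3·(−2)·(−1)·8 = 48 ≡ 9, so v_5 = 9^{−1} = 3 (mod 13).
  v = [12, 3, 9, 12, 3].
Step 2: syndromes of r = [2, 7, 6, 1, 5] (all sums mod 13).
  S_0 = Σ v_i r_i = 12·2 + 3·7 + 9·6 + 12·1 + 3·5 = 126 ≡ 9.
  S_1 = Σ v_i α_i r_i = 12·7·2 + 3·12·7 + 9·11·6 + 12·2·1 + 3·10·5 = 1188 ≡ 5.
  α_i^2 mod 13 = [10, 1, 4, 4, 9].
  S_2 = Σ v_i α_i^2 r_i = 12·10·2 + 3·1·7 + 9·4·6 + 12·4·1 + 3·9·5 = 660 ≡ 10.
  S = (9, 5, 10) ≠ 0, so r is not a codeword (an error is present).
Step 3: locate the error. For a single error e at position i, S_ℓ = v_i·e·α_i^ℓ, so α_err = S_1/S_0.
  S_0^{−1} = 9^{−1} = 3 (mod 13), so α_err = 5·3 = 15 ≡ 2 = α_4. Error position i = 4.
  Consistency check: S_2/S_1 = 10·8 = 80 ≡ 2 = α_err ✓ (single-error assumption holds).
Step 4: error magnitude e = S_0/v_4 = S_0·∏_{j≠4}(α_4 − α_j) = 9·12 = 108 ≡ 4 (mod 13).
Step 5: correct position 4: c_4 = r_4 − e = 1 − 4 ≡ 10 (mod 13). Hence c = [2, 7, 6, 10, 5].
  Check: interpolating c through the α_i gives m(x) = 8 + 1·x (degree < 2) with m(α_i) = c_i for every i, so c is indeed a codeword.


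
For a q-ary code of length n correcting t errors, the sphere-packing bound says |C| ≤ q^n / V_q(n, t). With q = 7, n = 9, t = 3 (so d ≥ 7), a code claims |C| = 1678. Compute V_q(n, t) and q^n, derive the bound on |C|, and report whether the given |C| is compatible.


V_q(n, t) = 19495, q^n = 40353607, Hamming bound = 2069, |C| = 1678 ≤ bound (satisfied).

Step 1: Compute V_q(n, t) = Σ_{j=0}^3 C(n, j) (q−1)^j.
  j = 0: C(9,0)·(6)^0 = 1·1 = 1.
  j = 1: C(9,1)·(6)^1 = 9·6 = 54.
  j = 2: C(9,2)·(6)^2 = 36·36 = 1296.
  j = 3: C(9,3)·(6)^3 = 84·216 = 18144.
  V_q(n, t) = 1 + 54 + 1296 + 18144 = 19495.
Step 2: q^n = 7^9 = 40353607.
Step 3: Hamming bound ⌊q^n / V_q(n,t)⌋ = ⌊40353607/19495⌋ = 2069.
Step 4: Compare |C| = 1678 to 2069: satisfied.
The claimed |C| lies below the Hamming bound.


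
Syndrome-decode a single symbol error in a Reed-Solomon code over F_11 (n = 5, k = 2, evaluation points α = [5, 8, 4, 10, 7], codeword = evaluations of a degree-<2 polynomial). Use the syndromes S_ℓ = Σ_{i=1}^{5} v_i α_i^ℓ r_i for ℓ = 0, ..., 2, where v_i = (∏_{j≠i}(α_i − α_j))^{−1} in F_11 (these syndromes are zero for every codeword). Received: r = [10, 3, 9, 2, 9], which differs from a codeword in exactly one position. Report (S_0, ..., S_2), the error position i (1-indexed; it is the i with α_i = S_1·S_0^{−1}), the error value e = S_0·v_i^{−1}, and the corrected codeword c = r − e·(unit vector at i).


S = (8, 10, 7), error at position 3, error magnitude e = 4, c = [10, 3, 5, 2, 9].

Step 1: column multipliers v_i = (∏_{j≠i}(α_i − α_j))^{−1} mod 11.
  i = 1 (α = 5): (5−8)(5−4)(5−10)(5−7) = (−3)·1·(−5)·(−2) = −30 ≡ 3, so v_1 = 3^{−1} = 4 (mod 11).
  i = 2 (α = 8): (8−5)(8−4)(8−10)(8−7) = 3·4·(−2)·1 = −24 ≡ 9, so v_2 = 9^{−1} = 5 (mod 11).
  i = 3 (α = 4): (4−5)(4−8)(4−10)(4−7) = (−1)·(−4)·(−6)·(−3) = 72 ≡ 6, so v_3 = 6^{−1} = 2 (mod 11).
  i = 4 (α = 10): (10−5)(10−8)(10−4)(10−7) = 5·2·6·3 = 180 ≡ 4, so v_4 = 4^{−1} = 3 (mod 11).
  i = 5 (α = 7): (7−5)(7−8)(7−4)(7−10) = 2·(−1)·3·(−3) = 18 ≡ 7, so v_5 = 7^{−1} = 8 (mod 11).
  v = [4, 5, 2, 3, 8].
Step 2: syndromes of r = [10, 3, 9, 2, 9] (all sums mod 11).
  S_0 = Σ v_i r_i = 4·10 + 5·3 + 2·9 + 3·2 + 8·9 = 151 ≡ 8.
  S_1 = Σ v_i α_i r_i = 4·5·10 + 5·8·3 + 2·4·9 + 3·10·2 + 8·7·9 = 956 ≡ 10.
  α_i^2 mod 11 = [3, 9, 5, 1, 5].
  S_2 = Σ v_i α_i^2 r_i = 4·3·10 + 5·9·3 + 2·5·9 + 3·1·2 + 8·5·9 = 711 ≡ 7.
  S = (8, 10, 7) ≠ 0, so r is not a codeword (an error is present).
Step 3: locate the error. For a single error e at position i, S_ℓ = v_i·e·α_i^ℓ, so α_err = S_1/S_0.
  S_0^{−1} = 8^{−1} = 7 (mod 11), so α_err = 10·7 = 70 ≡ 4 = α_3. Error position i = 3.
  Consistency check: S_2/S_1 = 7·10 = 70 ≡ 4 = α_err ✓ (single-error assumption holds).
Step 4: error magnitude e = S_0/v_3 = S_0·∏_{j≠3}(α_3 − α_j) = 8·6 = 48 ≡ 4 (mod 11).
Step 5: correct position 3: c_3 = r_3 − e = 9 − 4 ≡ 5 (mod 11). Hence c = [10, 3, 5, 2, 9].
  Check: interpolating c through the α_i gives m(x) = 7 + 5·x (degree < 2) with m(α_i) = c_i for every i, so c is indeed a codeword.


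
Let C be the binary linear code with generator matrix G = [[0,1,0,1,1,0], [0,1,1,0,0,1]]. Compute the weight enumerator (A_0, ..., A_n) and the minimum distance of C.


Weight distribution: A_0 = 1, A_3 = 2, A_4 = 1. Minimum distance d = 3.

Enumerate all 2^2 = 4 messages m ∈ F_2^2.
For each, compute codeword c = mG in F_2^6, then tally its weight.
  m = 00 → c = 000000, weight = 0.
  m = 10 → c = 010110, weight = 3.
  m = 01 → c = 011001, weight = 3.
  m = 11 → c = 001111, weight = 4.
Tally weights:
  weight 0: 1 codewords.
  weight 3: 2 codewords.
  weight 4: 1 codewords.
Minimum distance d = smallest w > 0 with A_w > 0 = 3.
Sanity: Σ A_w = 4 = 2^2 = 4 ✓.


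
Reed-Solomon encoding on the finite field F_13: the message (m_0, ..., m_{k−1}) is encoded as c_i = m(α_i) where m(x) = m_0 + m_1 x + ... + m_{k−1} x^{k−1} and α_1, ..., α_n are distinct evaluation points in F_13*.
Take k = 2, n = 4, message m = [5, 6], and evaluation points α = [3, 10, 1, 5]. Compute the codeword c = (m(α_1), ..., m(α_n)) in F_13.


c = [10, 0, 11, 9]

Message polynomial: m(x) = 5 + 6·x (mod 13).
For each evaluation point α_i, compute m(α_i) mod 13:
  α_1 = 3: Horner steps 6 → 10, so m(3) = 10.
  α_2 = 10: Horner steps 6 → 0, so m(10) = 0.
  α_3 = 1: Horner steps 6 → 11, so m(1) = 11.
  α_4 = 5: Horner steps 6 → 9, so m(5) = 9.
Codeword c = [10, 0, 11, 9] ∈ F_13^4.


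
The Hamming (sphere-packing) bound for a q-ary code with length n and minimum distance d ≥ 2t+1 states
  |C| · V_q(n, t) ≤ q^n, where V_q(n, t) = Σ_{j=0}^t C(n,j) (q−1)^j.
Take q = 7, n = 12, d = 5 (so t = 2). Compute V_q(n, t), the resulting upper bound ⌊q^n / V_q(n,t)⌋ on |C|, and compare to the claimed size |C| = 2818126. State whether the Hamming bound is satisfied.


V_q(n, t) = 2449, q^n = 13841287201, Hamming bound = 5651811, |C| = 2818126 ≤ bound (satisfied).

Step 1: Compute V_q(n, t) = Σ_{j=0}^2 C(n, j) (q−1)^j.
  j = 0: C(12,0)·(6)^0 = 1·1 = 1.
  j = 1: C(12,1)·(6)^1 = 12·6 = 72.
  j = 2: C(12,2)·(6)^2 = 66·36 = 2376.
  V_q(n, t) = 1 + 72 + 2376 = 2449.
Step 2: q^n = 7^12 = 13841287201.
Step 3: Hamming bound ⌊q^n / V_q(n,t)⌋ = ⌊13841287201/2449⌋ = 5651811.
Step 4: Compare |C| = 2818126 to 5651811: satisfied.
The claimed |C| lies below the Hamming bound.


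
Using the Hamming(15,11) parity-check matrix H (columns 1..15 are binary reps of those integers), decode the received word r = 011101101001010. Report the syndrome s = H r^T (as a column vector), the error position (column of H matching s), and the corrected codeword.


s = (1, 1, 1, 1)^T, error position = 15, corrected codeword c = 011101101001011

Compute s = H r^T mod 2 one row at a time:
  s_1 = 0 + 1 + 0 + 0 + 1 + 0 + 1 + 0 = 3 ≡ 1 (mod 2).
  s_2 = 1 + 0 + 1 + 1 + 1 + 0 + 1 + 0 = 5 ≡ 1 (mod 2).
  s_3 = 1 + 1 + 1 + 1 + 0 + 0 + 1 + 0 = 5 ≡ 1 (mod 2).
  s_4 = 0 + 1 + 0 + 1 + 1 + 0 + 0 + 0 = 3 ≡ 1 (mod 2).
s = (1, 1, 1, 1)^T — this equals column 15 of H (binary 1111), so error is at position 15.
Correct: flip bit 15 of r = 011101101001010 to get c = 011101101001011.


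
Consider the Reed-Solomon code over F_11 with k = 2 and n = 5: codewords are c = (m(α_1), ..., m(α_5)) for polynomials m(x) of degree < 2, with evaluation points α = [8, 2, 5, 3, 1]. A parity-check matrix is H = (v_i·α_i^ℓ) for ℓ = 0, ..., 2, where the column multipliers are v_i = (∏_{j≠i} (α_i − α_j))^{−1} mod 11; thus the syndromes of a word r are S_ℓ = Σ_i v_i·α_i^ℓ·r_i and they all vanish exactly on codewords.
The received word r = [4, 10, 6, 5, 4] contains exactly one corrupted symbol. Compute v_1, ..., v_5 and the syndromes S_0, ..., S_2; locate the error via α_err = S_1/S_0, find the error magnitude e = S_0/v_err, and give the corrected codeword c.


S = (8, 9, 6), error at position 1, error magnitude e = 2, c = [2, 10, 6, 5, 4].

Step 1: column multipliers v_i = (∏_{j≠i}(α_i − α_j))^{−1} mod 11.
  i = 1 (α = 8): (8−2)(8−5)(8−3)(8−1) = 6·3·5·7 = 630 ≡ 3, so v_1 = 3^{−1} = 4 (mod 11).
  i = 2 (α = 2): (2−8)(2−5)(2−3)(2−1) = (−6)·(−3)·(−1)·1 = −18 ≡ 4, so v_2 = 4^{−1} = 3 (mod 11).
  i = 3 (α = 5): (5−8)(5−2)(5−3)(5−1) = (−3)·3·2·4 = −72 ≡ 5, so v_3 = 5^{−1} = 9 (mod 11).
  i = 4 (α = 3): (3−8)(3−2)(3−5)(3−1) = (−5)·1·(−2)·2 = 20 ≡ 9, so v_4 = 9^{−1} = 5 (mod 11).
  i = 5 (α = 1): (1−8)(1−2)(1−5)(1−3) = (−7)·(−1)·(−4)·(−2) = 56 ≡ 1, so v_5 = 1^{−1} = 1 (mod 11).
  v = [4, 3, 9, 5, 1].
Step 2: syndromes of r = [4, 10, 6, 5, 4] (all sums mod 11).
  S_0 = Σ v_i r_i = 4·4 + 3·10 + 9·6 + 5·5 + 1·4 = 129 ≡ 8.
  S_1 = Σ v_i α_i r_i = 4·8·4 + 3·2·10 + 9·5·6 + 5·3·5 + 1·1·4 = 537 ≡ 9.
  α_i^2 mod 11 = [9, 4, 3, 9, 1].
  S_2 = Σ v_i α_i^2 r_i = 4·9·4 + 3·4·10 + 9·3·6 + 5·9·5 + 1·1·4 = 655 ≡ 6.
  S = (8, 9, 6) ≠ 0, so r is not a codeword (an error is present).
Step 3: locate the error. For a single error e at position i, S_ℓ = v_i·e·α_i^ℓ, so α_err = S_1/S_0.
  S_0^{−1} = 8^{−1} = 7 (mod 11), so α_err = 9·7 = 63 ≡ 8 = α_1. Error position i = 1.
  Consistency check: S_2/S_1 = 6·5 = 30 ≡ 8 = α_err ✓ (single-error assumption holds).
Step 4: error magnitude e = S_0/v_1 = S_0·∏_{j≠1}(α_1 − α_j) = 8·3 = 24 ≡ 2 (mod 11).
Step 5: correct position 1: c_1 = r_1 − e = 4 − 2 ≡ 2 (mod 11). Hence c = [2, 10, 6, 5, 4].
  Check: interpolating c through the α_i gives m(x) = 9 + 6·x (degree < 2) with m(α_i) = c_i for every i, so c is indeed a codeword.


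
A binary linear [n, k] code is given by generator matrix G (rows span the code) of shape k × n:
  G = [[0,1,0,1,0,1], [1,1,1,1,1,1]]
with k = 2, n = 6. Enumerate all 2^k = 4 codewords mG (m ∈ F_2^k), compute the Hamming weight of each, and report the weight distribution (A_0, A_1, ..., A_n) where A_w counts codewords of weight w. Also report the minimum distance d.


Weight distribution: A_0 = 1, A_3 = 2, A_6 = 1. Minimum distance d = 3.

Enumerate all 2^2 = 4 messages m ∈ F_2^2.
For each, compute codeword c = mG in F_2^6, then tally its weight.
  m = 00 → c = 000000, weight = 0.
  m = 10 → c = 010101, weight = 3.
  m = 01 → c = 111111, weight = 6.
  m = 11 → c = 101010, weight = 3.
Tally weights:
  weight 0: 1 codewords.
  weight 3: 2 codewords.
  weight 6: 1 codewords.
Minimum distance d = smallest w > 0 with A_w > 0 = 3.
Sanity: Σ A_w = 4 = 2^2 = 4 ✓.


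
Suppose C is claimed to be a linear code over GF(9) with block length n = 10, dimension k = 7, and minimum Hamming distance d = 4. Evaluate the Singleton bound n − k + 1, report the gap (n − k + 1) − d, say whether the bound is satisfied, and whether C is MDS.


Singleton RHS = n − k + 1 = 4, slack = 0, bound satisfied, MDS.

Singleton bound: d ≤ n − k + 1.
Here n = 10, k = 7, so n − k + 1 = 4.
Given d = 4, check d ≤ 4: YES.
Slack = (n − k + 1) − d = 0.
The code is MDS (slack = 0).
Description: the claimed parameters are [10, 7, 4]_9; such a code would be MDS (meets Singleton bound).


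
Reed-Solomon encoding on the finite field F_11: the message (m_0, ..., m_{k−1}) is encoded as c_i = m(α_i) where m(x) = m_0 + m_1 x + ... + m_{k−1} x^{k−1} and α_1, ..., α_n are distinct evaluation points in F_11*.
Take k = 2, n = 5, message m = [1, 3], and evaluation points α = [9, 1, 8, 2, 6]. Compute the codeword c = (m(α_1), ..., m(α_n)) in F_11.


c = [6, 4, 3, 7, 8]

Message polynomial: m(x) = 1 + 3·x (mod 11).
For each evaluation point α_i, compute m(α_i) mod 11:
  α_1 = 9: Horner steps 3 → 6, so m(9) = 6.
  α_2 = 1: Horner steps 3 → 4, so m(1) = 4.
  α_3 = 8: Horner steps 3 → 3, so m(8) = 3.
  α_4 = 2: Horner steps 3 → 7, so m(2) = 7.
  α_5 = 6: Horner steps 3 → 8, so m(6) = 8.
Codeword c = [6, 4, 3, 7, 8] ∈ F_11^5.


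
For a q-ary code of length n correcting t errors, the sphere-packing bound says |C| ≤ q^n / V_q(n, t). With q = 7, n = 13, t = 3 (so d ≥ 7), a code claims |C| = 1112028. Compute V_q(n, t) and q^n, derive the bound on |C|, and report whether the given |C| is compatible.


V_q(n, t) = 64663, q^n = 96889010407, Hamming bound = 1498368, |C| = 1112028 ≤ bound (satisfied).

Step 1: Compute V_q(n, t) = Σ_{j=0}^3 C(n, j) (q−1)^j.
  j = 0: C(13,0)·(6)^0 = 1·1 = 1.
  j = 1: C(13,1)·(6)^1 = 13·6 = 78.
  j = 2: C(13,2)·(6)^2 = 78·36 = 2808.
  j = 3: C(13,3)·(6)^3 = 286·216 = 61776.
  V_q(n, t) = 1 + 78 + 2808 + 61776 = 64663.
Step 2: q^n = 7^13 = 96889010407.
Step 3: Hamming bound ⌊q^n / V_q(n,t)⌋ = ⌊96889010407/64663⌋ = 1498368.
Step 4: Compare |C| = 1112028 to 1498368: satisfied.
The claimed |C| lies below the Hamming bound.


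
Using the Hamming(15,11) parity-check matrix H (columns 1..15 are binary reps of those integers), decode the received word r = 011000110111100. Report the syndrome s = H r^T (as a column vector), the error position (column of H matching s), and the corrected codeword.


s = (1, 1, 1, 0)^T, error position = 14, corrected codeword c = 011000110111110

Compute s = H r^T mod 2 one row at a time:
  s_1 = 1 + 0 + 1 + 1 + 1 + 1 + 0 + 0 = 5 ≡ 1 (mod 2).
  s_2 = 0 + 0 + 0 + 1 + 1 + 1 + 0 + 0 = 3 ≡ 1 (mod 2).
  s_3 = 1 + 1 + 0 + 1 + 1 + 1 + 0 + 0 = 5 ≡ 1 (mod 2).
  s_4 = 0 + 1 + 0 + 1 + 0 + 1 + 1 + 0 = 4 ≡ 0 (mod 2).
s = (1, 1, 1, 0)^T — this equals column 14 of H (binary 1110), so error is at position 14.
Correct: flip bit 14 of r = 011000110111100 to get c = 011000110111110.


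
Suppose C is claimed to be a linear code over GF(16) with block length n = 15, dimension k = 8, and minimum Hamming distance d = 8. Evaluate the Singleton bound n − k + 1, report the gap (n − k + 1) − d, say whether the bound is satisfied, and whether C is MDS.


Singleton RHS = n − k + 1 = 8, slack = 0, bound satisfied, MDS.

Singleton bound: d ≤ n − k + 1.
Here n = 15, k = 8, so n − k + 1 = 8.
Given d = 8, check d ≤ 8: YES.
Slack = (n − k + 1) − d = 0.
The code is MDS (slack = 0).
Description: the claimed parameters are [15, 8, 8]_16; such a code would be MDS (meets Singleton bound).


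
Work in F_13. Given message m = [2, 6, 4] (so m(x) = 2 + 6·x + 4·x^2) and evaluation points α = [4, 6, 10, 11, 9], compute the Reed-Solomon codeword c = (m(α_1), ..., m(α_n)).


c = [12, 0, 7, 6, 3]

Message polynomial: m(x) = 2 + 6·x + 4·x^2 (mod 13).
For each evaluation point α_i, compute m(α_i) mod 13:
  α_1 = 4: Horner steps 4 → 9 → 12, so m(4) = 12.
  α_2 = 6: Horner steps 4 → 4 → 0, so m(6) = 0.
  α_3 = 10: Horner steps 4 → 7 → 7, so m(10) = 7.
  α_4 = 11: Horner steps 4 → 11 → 6, so m(11) = 6.
  α_5 = 9: Horner steps 4 → 3 → 3, so m(9) = 3.
Codeword c = [12, 0, 7, 6, 3] ∈ F_13^5.


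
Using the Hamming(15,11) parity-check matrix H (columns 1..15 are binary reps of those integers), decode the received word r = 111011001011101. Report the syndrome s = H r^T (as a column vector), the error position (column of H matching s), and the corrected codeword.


s = (1, 1, 1, 1)^T, error position = 15, corrected codeword c = 111011001011100

Compute s = H r^T mod 2 one row at a time:
  s_1 = 0 + 1 + 0 + 1 + 1 + 1 + 0 + 1 = 5 ≡ 1 (mod 2).
  s_2 = 0 + 1 + 1 + 0 + 1 + 1 + 0 + 1 = 5 ≡ 1 (mod 2).
  s_3 = 1 + 1 + 1 + 0 + 0 + 1 + 0 + 1 = 5 ≡ 1 (mod 2).
  s_4 = 1 + 1 + 1 + 0 + 1 + 1 + 1 + 1 = 7 ≡ 1 (mod 2).
s = (1, 1, 1, 1)^T — this equals column 15 of H (binary 1111), so error is at position 15.
Correct: flip bit 15 of r = 111011001011101 to get c = 111011001011100.


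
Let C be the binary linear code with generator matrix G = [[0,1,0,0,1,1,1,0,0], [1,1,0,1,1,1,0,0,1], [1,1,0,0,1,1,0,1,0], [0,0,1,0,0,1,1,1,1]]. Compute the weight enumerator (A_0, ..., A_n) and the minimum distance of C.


Weight distribution: A_0 = 1, A_3 = 2, A_4 = 5, A_5 = 4, A_6 = 2, A_7 = 2. Minimum distance d = 3.

Enumerate all 2^4 = 16 messages m ∈ F_2^4.
For each, compute codeword c = mG in F_2^9, then tally its weight.
  m = 0000 → c = 000000000, weight = 0.
  m = 1000 → c = 010011100, weight = 4.
  m = 0100 → c = 110111001, weight = 6.
  m = 1100 → c = 100100101, weight = 4.
  m = 0010 → c = 110011010, weight = 5.
  m = 1010 → c = 100000110, weight = 3.
  m = 0110 → c = 000100011, weight = 3.
  m = 1110 → c = 010111111, weight = 7.
  m = 0001 → c = 001001111, weight = 5.
  m = 1001 → c = 011010011, weight = 5.
  m = 0101 → c = 111110110, weight = 7.
  m = 1101 → c = 101101010, weight = 5.
  m = 0011 → c = 111010101, weight = 6.
  m = 1011 → c = 101001001, weight = 4.
  m = 0111 → c = 001101100, weight = 4.
  m = 1111 → c = 011110000, weight = 4.
Tally weights:
  weight 0: 1 codewords.
  weight 3: 2 codewords.
  weight 4: 5 codewords.
  weight 5: 4 codewords.
  weight 6: 2 codewords.
  weight 7: 2 codewords.
Minimum distance d = smallest w > 0 with A_w > 0 = 3.
Sanity: Σ A_w = 16 = 2^4 = 16 ✓.


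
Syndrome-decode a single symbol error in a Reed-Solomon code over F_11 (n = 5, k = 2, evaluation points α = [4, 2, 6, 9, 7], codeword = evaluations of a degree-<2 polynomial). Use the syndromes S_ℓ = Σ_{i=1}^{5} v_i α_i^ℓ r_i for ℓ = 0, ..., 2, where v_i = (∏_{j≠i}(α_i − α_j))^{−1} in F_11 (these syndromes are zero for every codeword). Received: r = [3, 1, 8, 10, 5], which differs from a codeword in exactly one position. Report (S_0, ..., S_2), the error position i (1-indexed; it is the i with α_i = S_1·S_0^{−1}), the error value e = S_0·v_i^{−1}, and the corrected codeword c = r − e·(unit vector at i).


S = (5, 10, 9), error at position 2, error magnitude e = 3, c = [3, 9, 8, 10, 5].

Step 1: column multipliers v_i = (∏_{j≠i}(α_i − α_j))^{−1} mod 11.
  i = 1 (α = 4): (4−2)(4−6)(4−9)(4−7) = 2·(−2)·(−5)·(−3) = −60 ≡ 6, so v_1 = 6^{−1} = 2 (mod 11).
  i = 2 (α = 2): (2−4)(2−6)(2−9)(2−7) = (−2)·(−4)·(−7)·(−5) = 280 ≡ 5, so v_2 = 5^{−1} = 9 (mod 11).
  i = 3 (α = 6): (6−4)(6−2)(6−9)(6−7) = 2·4·(−3)·(−1) = 24 ≡ 2, so v_3 = 2^{−1} = 6 (mod 11).
  i = 4 (α = 9): (9−4)(9−2)(9−6)(9−7) = 5·7·3·2 = 210 ≡ 1, so v_4 = 1^{−1} = 1 (mod 11).
  i = 5 (α = 7): (7−4)(7−2)(7−6)(7−9) = 3·5·1·(−2) = −30 ≡ 3, so v_5 = 3^{−1} = 4 (mod 11).
  v = [2, 9, 6, 1, 4].
Step 2: syndromes of r = [3, 1, 8, 10, 5] (all sums mod 11).
  S_0 = Σ v_i r_i = 2·3 + 9·1 + 6·8 + 1·10 + 4·5 = 93 ≡ 5.
  S_1 = Σ v_i α_i r_i = 2·4·3 + 9·2·1 + 6·6·8 + 1·9·10 + 4·7·5 = 560 ≡ 10.
  α_i^2 mod 11 = [5, 4, 3, 4, 5].
  S_2 = Σ v_i α_i^2 r_i = 2·5·3 + 9·4·1 + 6·3·8 + 1·4·10 + 4·5·5 = 350 ≡ 9.
  S = (5, 10, 9) ≠ 0, so r is not a codeword (an error is present).
Step 3: locate the error. For a single error e at position i, S_ℓ = v_i·e·α_i^ℓ, so α_err = S_1/S_0.
  S_0^{−1} = 5^{−1} = 9 (mod 11), so α_err = 10·9 = 90 ≡ 2 = α_2. Error position i = 2.
  Consistency check: S_2/S_1 = 9·10 = 90 ≡ 2 = α_err ✓ (single-error assumption holds).
Step 4: error magnitude e = S_0/v_2 = S_0·∏_{j≠2}(α_2 − α_j) = 5·5 = 25 ≡ 3 (mod 11).
Step 5: correct position 2: c_2 = r_2 − e = 1 − 3 ≡ 9 (mod 11). Hence c = [3, 9, 8, 10, 5].
  Check: interpolating c through the α_i gives m(x) = 4 + 8·x (degree < 2) with m(α_i) = c_i for every i, so c is indeed a codeword.


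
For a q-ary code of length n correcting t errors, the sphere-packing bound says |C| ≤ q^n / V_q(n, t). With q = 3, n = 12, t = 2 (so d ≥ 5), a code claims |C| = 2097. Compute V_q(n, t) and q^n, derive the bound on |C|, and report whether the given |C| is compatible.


V_q(n, t) = 289, q^n = 531441, Hamming bound = 1838, |C| = 2097 > bound (violated).

Step 1: Compute V_q(n, t) = Σ_{j=0}^2 C(n, j) (q−1)^j.
  j = 0: C(12,0)·(2)^0 = 1·1 = 1.
  j = 1: C(12,1)·(2)^1 = 12·2 = 24.
  j = 2: C(12,2)·(2)^2 = 66·4 = 264.
  V_q(n, t) = 1 + 24 + 264 = 289.
Step 2: q^n = 3^12 = 531441.
Step 3: Hamming bound ⌊q^n / V_q(n,t)⌋ = ⌊531441/289⌋ = 1838.
Step 4: Compare |C| = 2097 to 1838: violated.
The claimed |C| lies above the Hamming bound, so no 3-ary code of length 12 with d ≥ 5 can have 2097 codewords.


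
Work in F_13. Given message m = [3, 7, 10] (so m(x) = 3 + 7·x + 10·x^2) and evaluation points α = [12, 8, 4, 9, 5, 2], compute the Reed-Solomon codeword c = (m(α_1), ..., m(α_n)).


c = [6, 10, 9, 5, 2, 5]

Message polynomial: m(x) = 3 + 7·x + 10·x^2 (mod 13).
For each evaluation point α_i, compute m(α_i) mod 13:
  α_1 = 12: Horner steps 10 → 10 → 6, so m(12) = 6.
  α_2 = 8: Horner steps 10 → 9 → 10, so m(8) = 10.
  α_3 = 4: Horner steps 10 → 8 → 9, so m(4) = 9.
  α_4 = 9: Horner steps 10 → 6 → 5, so m(9) = 5.
  α_5 = 5: Horner steps 10 → 5 → 2, so m(5) = 2.
  α_6 = 2: Horner steps 10 → 1 → 5, so m(2) = 5.
Codeword c = [6, 10, 9, 5, 2, 5] ∈ F_13^6.


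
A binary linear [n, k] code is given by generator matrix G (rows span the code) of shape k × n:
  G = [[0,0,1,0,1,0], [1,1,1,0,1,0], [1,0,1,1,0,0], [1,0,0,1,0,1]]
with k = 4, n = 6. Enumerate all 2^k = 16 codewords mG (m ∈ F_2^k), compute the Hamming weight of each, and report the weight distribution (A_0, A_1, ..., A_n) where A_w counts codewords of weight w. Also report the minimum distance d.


Weight distribution: A_0 = 1, A_2 = 4, A_3 = 6, A_4 = 3, A_5 = 2. Minimum distance d = 2.

Enumerate all 2^4 = 16 messages m ∈ F_2^4.
For each, compute codeword c = mG in F_2^6, then tally its weight.
  m = 0000 → c = 000000, weight = 0.
  m = 1000 → c = 001010, weight = 2.
  m = 0100 → c = 111010, weight = 4.
  m = 1100 → c = 110000, weight = 2.
  m = 0010 → c = 101100, weight = 3.
  m = 1010 → c = 100110, weight = 3.
  m = 0110 → c = 010110, weight = 3.
  m = 1110 → c = 011100, weight = 3.
  m = 0001 → c = 100101, weight = 3.
  m = 1001 → c = 101111, weight = 5.
  m = 0101 → c = 011111, weight = 5.
  m = 1101 → c = 010101, weight = 3.
  m = 0011 → c = 001001, weight = 2.
  m = 1011 → c = 000011, weight = 2.
  m = 0111 → c = 110011, weight = 4.
  m = 1111 → c = 111001, weight = 4.
Tally weights:
  weight 0: 1 codewords.
  weight 2: 4 codewords.
  weight 3: 6 codewords.
  weight 4: 3 codewords.
  weight 5: 2 codewords.
Minimum distance d = smallest w > 0 with A_w > 0 = 2.
Sanity: Σ A_w = 16 = 2^4 = 16 ✓.


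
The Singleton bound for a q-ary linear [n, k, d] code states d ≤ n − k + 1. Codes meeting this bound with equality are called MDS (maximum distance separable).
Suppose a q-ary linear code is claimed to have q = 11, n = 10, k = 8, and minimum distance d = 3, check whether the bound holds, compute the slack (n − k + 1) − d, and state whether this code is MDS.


Singleton RHS = n − k + 1 = 3, slack = 0, bound satisfied, MDS.

Singleton bound: d ≤ n − k + 1.
Here n = 10, k = 8, so n − k + 1 = 3.
Given d = 3, check d ≤ 3: YES.
Slack = (n − k + 1) − d = 0.
The code is MDS (slack = 0).
Description: the claimed parameters are [10, 8, 3]_11; such a code would be MDS (meets Singleton bound).


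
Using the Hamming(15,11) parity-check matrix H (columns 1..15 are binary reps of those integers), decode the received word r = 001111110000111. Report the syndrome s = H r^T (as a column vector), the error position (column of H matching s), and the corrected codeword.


s = (0, 1, 1, 1)^T, error position = 7, corrected codeword c = 001111010000111

Compute s = H r^T mod 2 one row at a time:
  s_1 = 1 + 0 + 0 + 0 + 0 + 1 + 1 + 1 = 4 ≡ 0 (mod 2).
  s_2 = 1 + 1 + 1 + 1 + 0 + 1 + 1 + 1 = 7 ≡ 1 (mod 2).
  s_3 = 0 + 1 + 1 + 1 + 0 + 0 + 1 + 1 = 5 ≡ 1 (mod 2).
  s_4 = 0 + 1 + 1 + 1 + 0 + 0 + 1 + 1 = 5 ≡ 1 (mod 2).
s = (0, 1, 1, 1)^T — this equals column 7 of H (binary 0111), so error is at position 7.
Correct: flip bit 7 of r = 001111110000111 to get c = 001111010000111.


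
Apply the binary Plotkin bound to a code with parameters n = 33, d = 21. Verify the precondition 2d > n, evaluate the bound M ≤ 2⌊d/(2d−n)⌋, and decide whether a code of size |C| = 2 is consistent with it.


Plotkin bound M ≤ 4; given |C| = 2 ≤ bound (satisfied).

Check applicability: 2d = 42, n = 33.
2d − n = 9 > 0, so Plotkin applies.
Compute d/(2d−n) = 21/9 ≈ 2.3333.
⌊d/(2d−n)⌋ = 2.
Plotkin bound: M ≤ 2·2 = 4.
Given |C| = 2, check: satisfied.
This |C| is below the Plotkin bound.


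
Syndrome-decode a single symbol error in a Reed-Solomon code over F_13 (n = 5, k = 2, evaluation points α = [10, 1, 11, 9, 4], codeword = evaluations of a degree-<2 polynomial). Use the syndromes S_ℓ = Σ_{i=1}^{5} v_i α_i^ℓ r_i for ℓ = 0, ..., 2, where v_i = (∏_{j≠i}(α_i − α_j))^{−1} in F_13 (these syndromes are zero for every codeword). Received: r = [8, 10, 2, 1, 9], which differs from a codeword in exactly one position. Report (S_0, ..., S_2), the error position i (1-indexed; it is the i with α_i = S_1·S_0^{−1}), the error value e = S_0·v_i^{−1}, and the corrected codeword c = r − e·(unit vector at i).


S = (8, 6, 11), error at position 5, error magnitude e = 4, c = [8, 10, 2, 1, 5].

Step 1: column multipliers v_i = (∏_{j≠i}(α_i − α_j))^{−1} mod 13.
  i = 1 (α = 10): (10−1)(10−11)(10−9)(10−4) = 9·(−1)·1·6 = −54 ≡ 11, so v_1 = 11^{−1} = 6 (mod 13).
  i = 2 (α = 1): (1−10)(1−11)(1−9)(1−4) = (−9)·(−10)·(−8)·(−3) = 2160 ≡ 2, so v_2 = 2^{−1} = 7 (mod 13).
  i = 3 (α = 11): (11−10)(11−1)(11−9)(11−4) = 1·10·2·7 = 140 ≡ 10, so v_3 = 10^{−1} = 4 (mod 13).
  i = 4 (α = 9): (9−10)(9−1)(9−11)(9−4) = (−1)·8·(−2)·5 = 80 ≡ 2, so v_4 = 2^{−1} = 7 (mod 13).
  i = 5 (α = 4): (4−10)(4−1)(4−11)(4−9) = (−6)·3·(−7)·(−5) = −630 ≡ 7, so v_5 = 7^{−1} = 2 (mod 13).
  v = [6, 7, 4, 7, 2].
Step 2: syndromes of r = [8, 10, 2, 1, 9] (all sums mod 13).
  S_0 = Σ v_i r_i = 6·8 + 7·10 + 4·2 + 7·1 + 2·9 = 151 ≡ 8.
  S_1 = Σ v_i α_i r_i = 6·10·8 + 7·1·10 + 4·11·2 + 7·9·1 + 2·4·9 = 773 ≡ 6.
  α_i^2 mod 13 = [9, 1, 4, 3, 3].
  S_2 = Σ v_i α_i^2 r_i = 6·9·8 + 7·1·10 + 4·4·2 + 7·3·1 + 2·3·9 = 609 ≡ 11.
  S = (8, 6, 11) ≠ 0, so r is not a codeword (an error is present).
Step 3: locate the error. For a single error e at position i, S_ℓ = v_i·e·α_i^ℓ, so α_err = S_1/S_0.
  S_0^{−1} = 8^{−1} = 5 (mod 13), so α_err = 6·5 = 30 ≡ 4 = α_5. Error position i = 5.
  Consistency check: S_2/S_1 = 11·11 = 121 ≡ 4 = α_err ✓ (single-error assumption holds).
Step 4: error magnitude e = S_0/v_5 = S_0·∏_{j≠5}(α_5 − α_j) = 8·7 = 56 ≡ 4 (mod 13).
Step 5: correct position 5: c_5 = r_5 − e = 9 − 4 ≡ 5 (mod 13). Hence c = [8, 10, 2, 1, 5].
  Check: interpolating c through the α_i gives m(x) = 3 + 7·x (degree < 2) with m(α_i) = c_i for every i, so c is indeed a codeword.


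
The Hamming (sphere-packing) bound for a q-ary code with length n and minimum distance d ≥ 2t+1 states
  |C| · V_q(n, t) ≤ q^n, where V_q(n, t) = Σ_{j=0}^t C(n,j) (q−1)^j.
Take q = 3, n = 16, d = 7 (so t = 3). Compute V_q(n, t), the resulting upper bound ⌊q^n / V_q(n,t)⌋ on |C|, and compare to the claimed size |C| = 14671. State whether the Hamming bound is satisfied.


V_q(n, t) = 4993, q^n = 43046721, Hamming bound = 8621, |C| = 14671 > bound (violated).

Step 1: Compute V_q(n, t) = Σ_{j=0}^3 C(n, j) (q−1)^j.
  j = 0: C(16,0)·(2)^0 = 1·1 = 1.
  j = 1: C(16,1)·(2)^1 = 16·2 = 32.
  j = 2: C(16,2)·(2)^2 = 120·4 = 480.
  j = 3: C(16,3)·(2)^3 = 560·8 = 4480.
  V_q(n, t) = 1 + 32 + 480 + 4480 = 4993.
Step 2: q^n = 3^16 = 43046721.
Step 3: Hamming bound ⌊q^n / V_q(n,t)⌋ = ⌊43046721/4993⌋ = 8621.
Step 4: Compare |C| = 14671 to 8621: violated.
The claimed |C| lies above the Hamming bound, so no 3-ary code of length 16 with d ≥ 7 can have 14671 codewords.


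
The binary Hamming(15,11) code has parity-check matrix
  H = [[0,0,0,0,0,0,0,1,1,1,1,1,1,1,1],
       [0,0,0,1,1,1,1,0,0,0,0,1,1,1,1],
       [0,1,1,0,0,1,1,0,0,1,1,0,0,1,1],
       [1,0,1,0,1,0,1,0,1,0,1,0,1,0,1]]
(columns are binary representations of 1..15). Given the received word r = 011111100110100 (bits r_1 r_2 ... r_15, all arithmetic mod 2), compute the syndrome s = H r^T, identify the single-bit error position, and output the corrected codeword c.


s = (1, 1, 0, 1)^T, error position = 13, corrected codeword c = 011111100110000

Compute s = H r^T mod 2 one row at a time:
  s_1 = 0 + 0 + 1 + 1 + 0 + 1 + 0 + 0 = 3 ≡ 1 (mod 2).
  s_2 = 1 + 1 + 1 + 1 + 0 + 1 + 0 + 0 = 5 ≡ 1 (mod 2).
  s_3 = 1 + 1 + 1 + 1 + 1 + 1 + 0 + 0 = 6 ≡ 0 (mod 2).
  s_4 = 0 + 1 + 1 + 1 + 0 + 1 + 1 + 0 = 5 ≡ 1 (mod 2).
s = (1, 1, 0, 1)^T — this equals column 13 of H (binary 1101), so error is at position 13.
Correct: flip bit 13 of r = 011111100110100 to get c = 011111100110000.


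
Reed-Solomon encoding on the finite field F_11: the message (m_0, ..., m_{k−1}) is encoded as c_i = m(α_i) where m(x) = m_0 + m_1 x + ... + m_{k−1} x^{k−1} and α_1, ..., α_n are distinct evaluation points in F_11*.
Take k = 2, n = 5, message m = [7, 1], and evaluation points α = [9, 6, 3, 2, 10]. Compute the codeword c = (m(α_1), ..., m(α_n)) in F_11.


c = [5, 2, 10, 9, 6]

Message polynomial: m(x) = 7 + 1·x (mod 11).
For each evaluation point α_i, compute m(α_i) mod 11:
  α_1 = 9: Horner steps 1 → 5, so m(9) = 5.
  α_2 = 6: Horner steps 1 → 2, so m(6) = 2.
  α_3 = 3: Horner steps 1 → 10, so m(3) = 10.
  α_4 = 2: Horner steps 1 → 9, so m(2) = 9.
  α_5 = 10: Horner steps 1 → 6, so m(10) = 6.
Codeword c = [5, 2, 10, 9, 6] ∈ F_11^5.


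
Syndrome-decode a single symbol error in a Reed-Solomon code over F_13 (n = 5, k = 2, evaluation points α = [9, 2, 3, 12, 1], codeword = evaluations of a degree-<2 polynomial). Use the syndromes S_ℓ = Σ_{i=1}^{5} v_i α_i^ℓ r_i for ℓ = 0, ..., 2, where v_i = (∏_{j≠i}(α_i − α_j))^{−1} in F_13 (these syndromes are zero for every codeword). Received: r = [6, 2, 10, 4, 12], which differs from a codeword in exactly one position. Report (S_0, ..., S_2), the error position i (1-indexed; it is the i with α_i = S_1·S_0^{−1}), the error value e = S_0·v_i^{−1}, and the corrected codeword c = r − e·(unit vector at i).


S = (10, 10, 10), error at position 5, error magnitude e = 5, c = [6, 2, 10, 4, 7].

Step 1: column multipliers v_i = (∏_{j≠i}(α_i − α_j))^{−1} mod 13.
  i = 1 (α = 9): (9−2)(9−3)(9−12)(9−1) = 7·6·(−3)·8 = −1008 ≡ 6, so v_1 = 6^{−1} = 11 (mod 13).
  i = 2 (α = 2): (2−9)(2−3)(2−12)(2−1) = (−7)·(−1)·(−10)·1 = −70 ≡ 8, so v_2 = 8^{−1} = 5 (mod 13).
  i = 3 (α = 3): (3−9)(3−2)(3−12)(3−1) = (−6)·1·(−9)·2 = 108 ≡ 4, so v_3 = 4^{−1} = 10 (mod 13).
  i = 4 (α = 12): (12−9)(12−2)(12−3)(12−1) = 3·10·9·11 = 2970 ≡ 6, so v_4 = 6^{−1} = 11 (mod 13).
  i = 5 (α = 1): (1−9)(1−2)(1−3)(1−12) = (−8)·(−1)·(−2)·(−11) = 176 ≡ 7, so v_5 = 7^{−1} = 2 (mod 13).
  v = [11, 5, 10, 11, 2].
Step 2: syndromes of r = [6, 2, 10, 4, 12] (all sums mod 13).
  S_0 = Σ v_i r_i = 11·6 + 5·2 + 10·10 + 11·4 + 2·12 = 244 ≡ 10.
  S_1 = Σ v_i α_i r_i = 11·9·6 + 5·2·2 + 10·3·10 + 11·12·4 + 2·1·12 = 1466 ≡ 10.
  α_i^2 mod 13 = [3, 4, 9, 1, 1].
  S_2 = Σ v_i α_i^2 r_i = 11·3·6 + 5·4·2 + 10·9·10 + 11·1·4 + 2·1·12 = 1206 ≡ 10.
  S = (10, 10, 10) ≠ 0, so r is not a codeword (an error is present).
Step 3: locate the error. For a single error e at position i, S_ℓ = v_i·e·α_i^ℓ, so α_err = S_1/S_0.
  S_0^{−1} = 10^{−1} = 4 (mod 13), so α_err = 10·4 = 40 ≡ 1 = α_5. Error position i = 5.
  Consistency check: S_2/S_1 = 10·4 = 40 ≡ 1 = α_err ✓ (single-error assumption holds).
Step 4: error magnitude e = S_0/v_5 = S_0·∏_{j≠5}(α_5 − α_j) = 10·7 = 70 ≡ 5 (mod 13).
Step 5: correct position 5: c_5 = r_5 − e = 12 − 5 ≡ 7 (mod 13). Hence c = [6, 2, 10, 4, 7].
  Check: interpolating c through the α_i gives m(x) = 12 + 8·x (degree < 2) with m(α_i) = c_i for every i, so c is indeed a codeword.


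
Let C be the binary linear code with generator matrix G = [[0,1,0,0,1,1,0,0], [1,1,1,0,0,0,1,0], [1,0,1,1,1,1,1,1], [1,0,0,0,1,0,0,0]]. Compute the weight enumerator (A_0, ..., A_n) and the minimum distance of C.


Weight distribution: A_0 = 1, A_2 = 2, A_3 = 3, A_4 = 3, A_5 = 4, A_6 = 2, A_7 = 1. Minimum distance d = 2.

Enumerate all 2^4 = 16 messages m ∈ F_2^4.
For each, compute codeword c = mG in F_2^8, then tally its weight.
  m = 0000 → c = 00000000, weight = 0.
  m = 1000 → c = 01001100, weight = 3.
  m = 0100 → c = 11100010, weight = 4.
  m = 1100 → c = 10101110, weight = 5.
  m = 0010 → c = 10111111, weight = 7.
  m = 1010 → c = 11110011, weight = 6.
  m = 0110 → c = 01011101, weight = 5.
  m = 1110 → c = 00010001, weight = 2.
  m = 0001 → c = 10001000, weight = 2.
  m = 1001 → c = 11000100, weight = 3.
  m = 0101 → c = 01101010, weight = 4.
  m = 1101 → c = 00100110, weight = 3.
  m = 0011 → c = 00110111, weight = 5.
  m = 1011 → c = 01111011, weight = 6.
  m = 0111 → c = 11010101, weight = 5.
  m = 1111 → c = 10011001, weight = 4.
Tally weights:
  weight 0: 1 codewords.
  weight 2: 2 codewords.
  weight 3: 3 codewords.
  weight 4: 3 codewords.
  weight 5: 4 codewords.
  weight 6: 2 codewords.
  weight 7: 1 codewords.
Minimum distance d = smallest w > 0 with A_w > 0 = 2.
Sanity: Σ A_w = 16 = 2^4 = 16 ✓.


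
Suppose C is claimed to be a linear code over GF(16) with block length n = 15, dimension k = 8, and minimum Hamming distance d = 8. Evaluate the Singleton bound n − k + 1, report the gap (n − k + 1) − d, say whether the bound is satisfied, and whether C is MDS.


Singleton RHS = n − k + 1 = 8, slack = 0, bound satisfied, MDS.

Singleton bound: d ≤ n − k + 1.
Here n = 15, k = 8, so n − k + 1 = 8.
Given d = 8, check d ≤ 8: YES.
Slack = (n − k + 1) − d = 0.
The code is MDS (slack = 0).
Description: the claimed parameters are [15, 8, 8]_16; such a code would be MDS (meets Singleton bound).
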